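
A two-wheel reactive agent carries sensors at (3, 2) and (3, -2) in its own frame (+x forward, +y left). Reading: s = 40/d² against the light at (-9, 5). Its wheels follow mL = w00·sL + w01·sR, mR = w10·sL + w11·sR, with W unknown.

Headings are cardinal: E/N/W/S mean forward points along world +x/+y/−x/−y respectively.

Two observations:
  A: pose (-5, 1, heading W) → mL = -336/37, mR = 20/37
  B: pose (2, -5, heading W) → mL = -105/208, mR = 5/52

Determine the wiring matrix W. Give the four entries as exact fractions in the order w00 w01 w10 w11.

obs A: pose=(-5,1,W) → sL=40/37, sR=8, mL=-336/37, mR=20/37
obs B: pose=(2,-5,W) → sL=5/26, sR=5/16, mL=-105/208, mR=5/52
sensor matrix S = [[40/37, 8], [5/26, 5/16]]; det S = -1155/962
solve [mL_A; mL_B] = S·[w00; w01] and [mR_A; mR_B] = S·[w10; w11]:
  w00 = -1, w01 = -1, w10 = 1/2, w11 = 0

-1 -1 1/2 0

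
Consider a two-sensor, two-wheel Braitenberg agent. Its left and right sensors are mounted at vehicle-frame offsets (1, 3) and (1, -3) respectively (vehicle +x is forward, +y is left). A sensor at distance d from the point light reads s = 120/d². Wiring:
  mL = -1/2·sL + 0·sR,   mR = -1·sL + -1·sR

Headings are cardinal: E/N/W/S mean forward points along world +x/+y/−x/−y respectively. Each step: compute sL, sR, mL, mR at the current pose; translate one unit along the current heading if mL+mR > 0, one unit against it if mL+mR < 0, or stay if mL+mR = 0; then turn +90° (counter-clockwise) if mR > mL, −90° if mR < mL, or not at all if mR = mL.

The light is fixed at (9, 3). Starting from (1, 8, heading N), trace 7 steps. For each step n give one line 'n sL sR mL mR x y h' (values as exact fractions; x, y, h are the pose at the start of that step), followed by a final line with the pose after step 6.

0 120/157 120/61 -60/157 -26160/9577 1 8 N
1 60/49 12/5 -30/49 -888/245 1 7 E
2 8/3 40/51 -4/3 -176/51 0 7 S
3 15/13 30/41 -15/26 -1005/533 0 8 W
4 120/157 120/61 -60/157 -26160/9577 1 8 N
5 60/49 12/5 -30/49 -888/245 1 7 E
6 8/3 40/51 -4/3 -176/51 0 7 S
final 0 8 W

n=0: pose=(1,8,N); sL=120/157, sR=120/61; mL=-60/157, mR=-26160/9577; mL+mR=-29820/9577 → advance -1; mR−mL=-22500/9577 → turn -1·90°
n=1: pose=(1,7,E); sL=60/49, sR=12/5; mL=-30/49, mR=-888/245; mL+mR=-1038/245 → advance -1; mR−mL=-738/245 → turn -1·90°
n=2: pose=(0,7,S); sL=8/3, sR=40/51; mL=-4/3, mR=-176/51; mL+mR=-244/51 → advance -1; mR−mL=-36/17 → turn -1·90°
n=3: pose=(0,8,W); sL=15/13, sR=30/41; mL=-15/26, mR=-1005/533; mL+mR=-2625/1066 → advance -1; mR−mL=-1395/1066 → turn -1·90°
n=4: pose=(1,8,N); sL=120/157, sR=120/61; mL=-60/157, mR=-26160/9577; mL+mR=-29820/9577 → advance -1; mR−mL=-22500/9577 → turn -1·90°
n=5: pose=(1,7,E); sL=60/49, sR=12/5; mL=-30/49, mR=-888/245; mL+mR=-1038/245 → advance -1; mR−mL=-738/245 → turn -1·90°
n=6: pose=(0,7,S); sL=8/3, sR=40/51; mL=-4/3, mR=-176/51; mL+mR=-244/51 → advance -1; mR−mL=-36/17 → turn -1·90°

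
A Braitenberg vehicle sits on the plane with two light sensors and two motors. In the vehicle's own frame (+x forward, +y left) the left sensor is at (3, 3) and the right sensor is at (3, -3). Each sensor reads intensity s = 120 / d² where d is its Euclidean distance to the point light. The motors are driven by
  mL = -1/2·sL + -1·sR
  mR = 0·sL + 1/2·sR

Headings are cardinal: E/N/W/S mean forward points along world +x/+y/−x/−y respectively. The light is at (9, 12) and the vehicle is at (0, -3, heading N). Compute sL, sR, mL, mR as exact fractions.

5/12 2/3 -7/8 1/3

left sensor world pos  = (-3, 0); dL² = 288
right sensor world pos = (3, 0); dR² = 180
sL = 120/288 = 5/12
sR = 120/180 = 2/3
mL = -1/2·sL + -1·sR = -7/8
mR = 0·sL + 1/2·sR = 1/3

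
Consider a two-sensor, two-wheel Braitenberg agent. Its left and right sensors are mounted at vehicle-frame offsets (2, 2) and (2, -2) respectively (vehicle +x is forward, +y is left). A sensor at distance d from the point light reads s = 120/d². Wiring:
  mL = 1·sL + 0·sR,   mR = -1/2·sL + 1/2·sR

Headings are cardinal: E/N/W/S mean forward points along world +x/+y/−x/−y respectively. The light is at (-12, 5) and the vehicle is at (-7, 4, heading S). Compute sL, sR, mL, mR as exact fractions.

left sensor world pos  = (-5, 2); dL² = 58
right sensor world pos = (-9, 2); dR² = 18
sL = 120/58 = 60/29
sR = 120/18 = 20/3
mL = 1·sL + 0·sR = 60/29
mR = -1/2·sL + 1/2·sR = 200/87

60/29 20/3 60/29 200/87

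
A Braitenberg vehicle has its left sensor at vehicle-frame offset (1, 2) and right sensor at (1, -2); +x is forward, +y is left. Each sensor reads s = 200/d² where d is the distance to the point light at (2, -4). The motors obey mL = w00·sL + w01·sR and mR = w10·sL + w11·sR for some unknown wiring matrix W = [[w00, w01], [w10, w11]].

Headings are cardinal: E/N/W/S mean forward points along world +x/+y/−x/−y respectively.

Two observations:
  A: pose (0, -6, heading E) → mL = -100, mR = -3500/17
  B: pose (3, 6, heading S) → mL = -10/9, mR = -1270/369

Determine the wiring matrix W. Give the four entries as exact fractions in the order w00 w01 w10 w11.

-1/2 0 -1 -1/2

obs A: pose=(0,-6,E) → sL=200, sR=200/17, mL=-100, mR=-3500/17
obs B: pose=(3,6,S) → sL=20/9, sR=100/41, mL=-10/9, mR=-1270/369
sensor matrix S = [[200, 200/17], [20/9, 100/41]]; det S = 2896000/6273
solve [mL_A; mL_B] = S·[w00; w01] and [mR_A; mR_B] = S·[w10; w11]:
  w00 = -1/2, w01 = 0, w10 = -1, w11 = -1/2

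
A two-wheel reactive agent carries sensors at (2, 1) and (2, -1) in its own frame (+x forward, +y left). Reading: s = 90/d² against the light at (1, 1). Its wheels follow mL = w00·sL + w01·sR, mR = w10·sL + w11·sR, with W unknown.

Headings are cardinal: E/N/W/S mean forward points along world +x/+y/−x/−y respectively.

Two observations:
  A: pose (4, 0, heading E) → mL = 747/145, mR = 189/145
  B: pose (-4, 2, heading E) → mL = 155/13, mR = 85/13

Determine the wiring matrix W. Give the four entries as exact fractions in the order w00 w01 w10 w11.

obs A: pose=(4,0,E) → sL=18/5, sR=90/29, mL=747/145, mR=189/145
obs B: pose=(-4,2,E) → sL=90/13, sR=10, mL=155/13, mR=85/13
sensor matrix S = [[18/5, 90/29], [90/13, 10]]; det S = 5472/377
solve [mL_A; mL_B] = S·[w00; w01] and [mR_A; mR_B] = S·[w10; w11]:
  w00 = 1, w01 = 1/2, w10 = -1/2, w11 = 1

1 1/2 -1/2 1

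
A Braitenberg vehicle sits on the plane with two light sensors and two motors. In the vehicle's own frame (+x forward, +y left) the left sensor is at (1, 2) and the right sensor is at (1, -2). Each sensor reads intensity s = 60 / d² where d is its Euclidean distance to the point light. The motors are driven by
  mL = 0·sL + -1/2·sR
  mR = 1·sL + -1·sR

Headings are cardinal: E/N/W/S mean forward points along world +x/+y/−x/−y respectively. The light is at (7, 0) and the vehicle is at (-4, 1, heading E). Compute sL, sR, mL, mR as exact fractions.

60/109 60/101 -30/101 -480/11009

left sensor world pos  = (-3, 3); dL² = 109
right sensor world pos = (-3, -1); dR² = 101
sL = 60/109 = 60/109
sR = 60/101 = 60/101
mL = 0·sL + -1/2·sR = -30/101
mR = 1·sL + -1·sR = -480/11009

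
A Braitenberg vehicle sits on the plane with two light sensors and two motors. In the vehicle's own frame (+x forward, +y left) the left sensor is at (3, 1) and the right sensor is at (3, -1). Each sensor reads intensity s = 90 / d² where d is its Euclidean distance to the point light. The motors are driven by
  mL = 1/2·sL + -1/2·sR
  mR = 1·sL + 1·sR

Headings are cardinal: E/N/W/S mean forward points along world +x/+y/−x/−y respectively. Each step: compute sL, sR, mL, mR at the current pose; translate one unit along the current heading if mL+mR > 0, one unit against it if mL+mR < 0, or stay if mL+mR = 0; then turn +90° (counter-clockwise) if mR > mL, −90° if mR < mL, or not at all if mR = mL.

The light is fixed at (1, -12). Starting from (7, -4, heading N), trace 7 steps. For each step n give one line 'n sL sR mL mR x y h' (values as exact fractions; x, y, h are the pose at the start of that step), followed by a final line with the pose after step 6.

n=0: pose=(7,-4,N); sL=45/73, sR=9/17; mL=54/1241, mR=1422/1241; mL+mR=1476/1241 → advance +1; mR−mL=1368/1241 → turn +1·90°
n=1: pose=(7,-3,W); sL=90/73, sR=90/109; mL=1620/7957, mR=16380/7957; mL+mR=18000/7957 → advance +1; mR−mL=14760/7957 → turn +1·90°
n=2: pose=(6,-3,S); sL=5/4, sR=45/26; mL=-25/104, mR=155/52; mL+mR=285/104 → advance +1; mR−mL=335/104 → turn +1·90°
n=3: pose=(6,-4,E); sL=18/29, sR=90/113; mL=-288/3277, mR=4644/3277; mL+mR=4356/3277 → advance +1; mR−mL=4932/3277 → turn +1·90°
n=4: pose=(7,-4,N); sL=45/73, sR=9/17; mL=54/1241, mR=1422/1241; mL+mR=1476/1241 → advance +1; mR−mL=1368/1241 → turn +1·90°
n=5: pose=(7,-3,W); sL=90/73, sR=90/109; mL=1620/7957, mR=16380/7957; mL+mR=18000/7957 → advance +1; mR−mL=14760/7957 → turn +1·90°
n=6: pose=(6,-3,S); sL=5/4, sR=45/26; mL=-25/104, mR=155/52; mL+mR=285/104 → advance +1; mR−mL=335/104 → turn +1·90°

0 45/73 9/17 54/1241 1422/1241 7 -4 N
1 90/73 90/109 1620/7957 16380/7957 7 -3 W
2 5/4 45/26 -25/104 155/52 6 -3 S
3 18/29 90/113 -288/3277 4644/3277 6 -4 E
4 45/73 9/17 54/1241 1422/1241 7 -4 N
5 90/73 90/109 1620/7957 16380/7957 7 -3 W
6 5/4 45/26 -25/104 155/52 6 -3 S
final 6 -4 E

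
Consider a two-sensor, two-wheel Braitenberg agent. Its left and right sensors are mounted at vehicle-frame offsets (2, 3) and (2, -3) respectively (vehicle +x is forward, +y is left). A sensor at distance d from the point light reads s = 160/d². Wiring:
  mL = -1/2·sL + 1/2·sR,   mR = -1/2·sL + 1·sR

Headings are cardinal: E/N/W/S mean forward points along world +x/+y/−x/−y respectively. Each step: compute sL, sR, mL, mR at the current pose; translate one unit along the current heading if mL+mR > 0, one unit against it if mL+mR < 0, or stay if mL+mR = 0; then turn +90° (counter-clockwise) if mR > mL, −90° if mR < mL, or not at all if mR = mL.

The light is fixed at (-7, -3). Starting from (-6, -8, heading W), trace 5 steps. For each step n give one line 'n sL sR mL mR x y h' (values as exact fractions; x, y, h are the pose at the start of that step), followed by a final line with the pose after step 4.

0 32/13 32 192/13 400/13 -6 -8 W
1 80/29 80/29 0 40/29 -7 -8 S
2 160/13 32/17 -1152/221 -944/221 -7 -9 E
3 5 8 3/2 11/2 -8 -9 N
4 160/73 160/13 4800/949 10640/949 -8 -8 W
final -9 -8 S

n=0: pose=(-6,-8,W); sL=32/13, sR=32; mL=192/13, mR=400/13; mL+mR=592/13 → advance +1; mR−mL=16 → turn +1·90°
n=1: pose=(-7,-8,S); sL=80/29, sR=80/29; mL=0, mR=40/29; mL+mR=40/29 → advance +1; mR−mL=40/29 → turn +1·90°
n=2: pose=(-7,-9,E); sL=160/13, sR=32/17; mL=-1152/221, mR=-944/221; mL+mR=-2096/221 → advance -1; mR−mL=16/17 → turn +1·90°
n=3: pose=(-8,-9,N); sL=5, sR=8; mL=3/2, mR=11/2; mL+mR=7 → advance +1; mR−mL=4 → turn +1·90°
n=4: pose=(-8,-8,W); sL=160/73, sR=160/13; mL=4800/949, mR=10640/949; mL+mR=15440/949 → advance +1; mR−mL=80/13 → turn +1·90°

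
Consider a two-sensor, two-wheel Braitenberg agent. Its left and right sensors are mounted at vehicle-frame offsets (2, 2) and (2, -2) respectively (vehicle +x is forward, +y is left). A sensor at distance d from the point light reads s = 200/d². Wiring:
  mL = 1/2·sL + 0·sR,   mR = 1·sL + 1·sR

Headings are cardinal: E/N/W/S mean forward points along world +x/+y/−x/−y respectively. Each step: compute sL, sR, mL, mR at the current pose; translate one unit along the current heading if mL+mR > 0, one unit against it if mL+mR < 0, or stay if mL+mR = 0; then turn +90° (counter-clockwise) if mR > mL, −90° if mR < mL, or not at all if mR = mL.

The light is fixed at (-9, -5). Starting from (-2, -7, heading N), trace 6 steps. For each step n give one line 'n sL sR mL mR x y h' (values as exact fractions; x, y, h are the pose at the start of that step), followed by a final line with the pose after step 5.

n=0: pose=(-2,-7,N); sL=8, sR=200/81; mL=4, mR=848/81; mL+mR=1172/81 → advance +1; mR−mL=524/81 → turn +1·90°
n=1: pose=(-2,-6,W); sL=100/17, sR=100/13; mL=50/17, mR=3000/221; mL+mR=3650/221 → advance +1; mR−mL=2350/221 → turn +1·90°
n=2: pose=(-3,-6,S); sL=200/73, sR=8; mL=100/73, mR=784/73; mL+mR=884/73 → advance +1; mR−mL=684/73 → turn +1·90°
n=3: pose=(-3,-7,E); sL=25/8, sR=5/2; mL=25/16, mR=45/8; mL+mR=115/16 → advance +1; mR−mL=65/16 → turn +1·90°
n=4: pose=(-2,-7,N); sL=8, sR=200/81; mL=4, mR=848/81; mL+mR=1172/81 → advance +1; mR−mL=524/81 → turn +1·90°
n=5: pose=(-2,-6,W); sL=100/17, sR=100/13; mL=50/17, mR=3000/221; mL+mR=3650/221 → advance +1; mR−mL=2350/221 → turn +1·90°

0 8 200/81 4 848/81 -2 -7 N
1 100/17 100/13 50/17 3000/221 -2 -6 W
2 200/73 8 100/73 784/73 -3 -6 S
3 25/8 5/2 25/16 45/8 -3 -7 E
4 8 200/81 4 848/81 -2 -7 N
5 100/17 100/13 50/17 3000/221 -2 -6 W
final -3 -6 S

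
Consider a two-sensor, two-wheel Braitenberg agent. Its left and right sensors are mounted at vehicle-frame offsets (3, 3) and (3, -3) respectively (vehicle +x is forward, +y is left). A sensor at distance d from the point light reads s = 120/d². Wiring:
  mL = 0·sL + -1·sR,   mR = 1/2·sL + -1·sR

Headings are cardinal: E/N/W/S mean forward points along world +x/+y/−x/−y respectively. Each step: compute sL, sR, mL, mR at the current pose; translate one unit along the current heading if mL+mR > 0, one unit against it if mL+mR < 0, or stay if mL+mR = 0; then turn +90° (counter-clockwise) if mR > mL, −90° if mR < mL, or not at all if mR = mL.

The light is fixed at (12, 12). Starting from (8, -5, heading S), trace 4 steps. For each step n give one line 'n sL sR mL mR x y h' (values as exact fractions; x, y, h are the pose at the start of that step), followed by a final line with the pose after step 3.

0 120/401 120/449 -120/449 -21180/180049 8 -5 S
1 12/17 60/181 -60/181 66/3077 8 -4 E
2 120/233 120/173 -120/173 -17580/40309 7 -4 N
3 15/58 6/13 -6/13 -501/1508 7 -5 W
final 8 -5 S

n=0: pose=(8,-5,S); sL=120/401, sR=120/449; mL=-120/449, mR=-21180/180049; mL+mR=-69300/180049 → advance -1; mR−mL=60/401 → turn +1·90°
n=1: pose=(8,-4,E); sL=12/17, sR=60/181; mL=-60/181, mR=66/3077; mL+mR=-954/3077 → advance -1; mR−mL=6/17 → turn +1·90°
n=2: pose=(7,-4,N); sL=120/233, sR=120/173; mL=-120/173, mR=-17580/40309; mL+mR=-45540/40309 → advance -1; mR−mL=60/233 → turn +1·90°
n=3: pose=(7,-5,W); sL=15/58, sR=6/13; mL=-6/13, mR=-501/1508; mL+mR=-1197/1508 → advance -1; mR−mL=15/116 → turn +1·90°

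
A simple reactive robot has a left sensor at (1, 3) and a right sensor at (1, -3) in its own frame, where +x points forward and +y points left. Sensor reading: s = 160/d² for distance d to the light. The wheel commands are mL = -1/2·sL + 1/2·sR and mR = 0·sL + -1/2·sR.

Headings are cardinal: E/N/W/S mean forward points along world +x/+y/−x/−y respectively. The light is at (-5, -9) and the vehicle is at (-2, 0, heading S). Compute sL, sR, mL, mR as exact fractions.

left sensor world pos  = (1, -1); dL² = 100
right sensor world pos = (-5, -1); dR² = 64
sL = 160/100 = 8/5
sR = 160/64 = 5/2
mL = -1/2·sL + 1/2·sR = 9/20
mR = 0·sL + -1/2·sR = -5/4

8/5 5/2 9/20 -5/4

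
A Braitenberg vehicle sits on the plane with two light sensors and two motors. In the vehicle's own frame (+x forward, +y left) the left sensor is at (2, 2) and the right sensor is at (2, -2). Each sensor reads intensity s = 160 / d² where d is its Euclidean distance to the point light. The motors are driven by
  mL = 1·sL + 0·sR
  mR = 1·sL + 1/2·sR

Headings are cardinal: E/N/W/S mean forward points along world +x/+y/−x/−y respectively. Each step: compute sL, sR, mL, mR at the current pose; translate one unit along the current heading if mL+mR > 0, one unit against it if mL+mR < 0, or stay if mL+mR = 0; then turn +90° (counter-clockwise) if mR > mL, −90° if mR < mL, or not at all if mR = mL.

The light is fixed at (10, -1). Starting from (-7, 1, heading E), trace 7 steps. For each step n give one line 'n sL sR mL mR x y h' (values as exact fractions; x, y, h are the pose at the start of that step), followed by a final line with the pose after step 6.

n=0: pose=(-7,1,E); sL=160/241, sR=32/45; mL=160/241, mR=11056/10845; mL+mR=18256/10845 → advance +1; mR−mL=16/45 → turn +1·90°
n=1: pose=(-6,1,N); sL=8/17, sR=40/53; mL=8/17, mR=764/901; mL+mR=1188/901 → advance +1; mR−mL=20/53 → turn +1·90°
n=2: pose=(-6,2,W); sL=32/65, sR=160/349; mL=32/65, mR=16368/22685; mL+mR=27536/22685 → advance +1; mR−mL=80/349 → turn +1·90°
n=3: pose=(-7,2,S); sL=80/113, sR=80/181; mL=80/113, mR=19000/20453; mL+mR=33480/20453 → advance +1; mR−mL=40/181 → turn +1·90°
n=4: pose=(-7,1,E); sL=160/241, sR=32/45; mL=160/241, mR=11056/10845; mL+mR=18256/10845 → advance +1; mR−mL=16/45 → turn +1·90°
n=5: pose=(-6,1,N); sL=8/17, sR=40/53; mL=8/17, mR=764/901; mL+mR=1188/901 → advance +1; mR−mL=20/53 → turn +1·90°
n=6: pose=(-6,2,W); sL=32/65, sR=160/349; mL=32/65, mR=16368/22685; mL+mR=27536/22685 → advance +1; mR−mL=80/349 → turn +1·90°

0 160/241 32/45 160/241 11056/10845 -7 1 E
1 8/17 40/53 8/17 764/901 -6 1 N
2 32/65 160/349 32/65 16368/22685 -6 2 W
3 80/113 80/181 80/113 19000/20453 -7 2 S
4 160/241 32/45 160/241 11056/10845 -7 1 E
5 8/17 40/53 8/17 764/901 -6 1 N
6 32/65 160/349 32/65 16368/22685 -6 2 W
final -7 2 S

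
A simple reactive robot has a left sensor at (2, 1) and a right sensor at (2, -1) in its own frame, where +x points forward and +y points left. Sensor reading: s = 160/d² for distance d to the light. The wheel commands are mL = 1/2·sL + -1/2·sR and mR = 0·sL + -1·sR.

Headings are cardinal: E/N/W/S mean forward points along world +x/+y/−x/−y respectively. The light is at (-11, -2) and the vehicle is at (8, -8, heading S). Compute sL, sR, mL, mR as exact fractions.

left sensor world pos  = (9, -10); dL² = 464
right sensor world pos = (7, -10); dR² = 388
sL = 160/464 = 10/29
sR = 160/388 = 40/97
mL = 1/2·sL + -1/2·sR = -95/2813
mR = 0·sL + -1·sR = -40/97

10/29 40/97 -95/2813 -40/97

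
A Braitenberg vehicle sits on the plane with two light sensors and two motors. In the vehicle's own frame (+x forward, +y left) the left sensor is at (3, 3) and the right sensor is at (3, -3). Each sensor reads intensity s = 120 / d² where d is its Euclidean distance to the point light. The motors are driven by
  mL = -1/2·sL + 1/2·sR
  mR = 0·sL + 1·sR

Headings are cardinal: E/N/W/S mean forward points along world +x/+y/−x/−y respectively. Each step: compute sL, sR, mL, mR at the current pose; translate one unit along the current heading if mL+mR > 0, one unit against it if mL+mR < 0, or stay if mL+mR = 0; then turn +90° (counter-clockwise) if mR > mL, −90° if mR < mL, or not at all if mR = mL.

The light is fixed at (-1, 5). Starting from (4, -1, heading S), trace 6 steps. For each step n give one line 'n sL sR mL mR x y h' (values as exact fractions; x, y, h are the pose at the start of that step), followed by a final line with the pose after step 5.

0 24/29 24/17 144/493 24/17 4 -1 S
1 3/2 30/41 -63/164 30/41 4 -2 E
2 24/5 120/97 -864/485 120/97 5 -2 N
3 12/13 60/17 288/221 60/17 5 -3 W
4 24/37 24/25 144/925 24/25 4 -3 S
5 6/5 15/26 -81/260 15/26 4 -4 E
final 5 -4 N

n=0: pose=(4,-1,S); sL=24/29, sR=24/17; mL=144/493, mR=24/17; mL+mR=840/493 → advance +1; mR−mL=552/493 → turn +1·90°
n=1: pose=(4,-2,E); sL=3/2, sR=30/41; mL=-63/164, mR=30/41; mL+mR=57/164 → advance +1; mR−mL=183/164 → turn +1·90°
n=2: pose=(5,-2,N); sL=24/5, sR=120/97; mL=-864/485, mR=120/97; mL+mR=-264/485 → advance -1; mR−mL=1464/485 → turn +1·90°
n=3: pose=(5,-3,W); sL=12/13, sR=60/17; mL=288/221, mR=60/17; mL+mR=1068/221 → advance +1; mR−mL=492/221 → turn +1·90°
n=4: pose=(4,-3,S); sL=24/37, sR=24/25; mL=144/925, mR=24/25; mL+mR=1032/925 → advance +1; mR−mL=744/925 → turn +1·90°
n=5: pose=(4,-4,E); sL=6/5, sR=15/26; mL=-81/260, mR=15/26; mL+mR=69/260 → advance +1; mR−mL=231/260 → turn +1·90°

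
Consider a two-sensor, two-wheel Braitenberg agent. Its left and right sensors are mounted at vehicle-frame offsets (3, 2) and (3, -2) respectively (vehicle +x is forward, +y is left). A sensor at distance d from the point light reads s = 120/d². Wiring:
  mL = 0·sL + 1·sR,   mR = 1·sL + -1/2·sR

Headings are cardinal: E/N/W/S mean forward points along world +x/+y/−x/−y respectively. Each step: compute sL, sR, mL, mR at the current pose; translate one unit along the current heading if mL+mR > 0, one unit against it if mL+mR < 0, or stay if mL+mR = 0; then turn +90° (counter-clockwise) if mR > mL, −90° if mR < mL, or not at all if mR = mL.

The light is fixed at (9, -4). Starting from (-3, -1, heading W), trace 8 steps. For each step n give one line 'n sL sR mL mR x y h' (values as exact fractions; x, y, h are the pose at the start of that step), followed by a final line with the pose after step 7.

n=0: pose=(-3,-1,W); sL=60/113, sR=12/25; mL=12/25, mR=822/2825; mL+mR=2178/2825 → advance +1; mR−mL=-534/2825 → turn -1·90°
n=1: pose=(-4,-1,N); sL=40/87, sR=120/157; mL=120/157, mR=1060/13659; mL+mR=11500/13659 → advance +1; mR−mL=-9380/13659 → turn -1·90°
n=2: pose=(-4,0,E); sL=15/17, sR=15/13; mL=15/13, mR=135/442; mL+mR=645/442 → advance +1; mR−mL=-375/442 → turn -1·90°
n=3: pose=(-3,0,S); sL=120/101, sR=120/197; mL=120/197, mR=17580/19897; mL+mR=29700/19897 → advance +1; mR−mL=5460/19897 → turn +1·90°
n=4: pose=(-3,-1,E); sL=60/53, sR=60/41; mL=60/41, mR=870/2173; mL+mR=4050/2173 → advance +1; mR−mL=-2310/2173 → turn -1·90°
n=5: pose=(-2,-1,S); sL=40/27, sR=120/169; mL=120/169, mR=5140/4563; mL+mR=8380/4563 → advance +1; mR−mL=1900/4563 → turn +1·90°
n=6: pose=(-2,-2,E); sL=3/2, sR=15/8; mL=15/8, mR=9/16; mL+mR=39/16 → advance +1; mR−mL=-21/16 → turn -1·90°
n=7: pose=(-1,-2,S); sL=24/13, sR=24/29; mL=24/29, mR=540/377; mL+mR=852/377 → advance +1; mR−mL=228/377 → turn +1·90°

0 60/113 12/25 12/25 822/2825 -3 -1 W
1 40/87 120/157 120/157 1060/13659 -4 -1 N
2 15/17 15/13 15/13 135/442 -4 0 E
3 120/101 120/197 120/197 17580/19897 -3 0 S
4 60/53 60/41 60/41 870/2173 -3 -1 E
5 40/27 120/169 120/169 5140/4563 -2 -1 S
6 3/2 15/8 15/8 9/16 -2 -2 E
7 24/13 24/29 24/29 540/377 -1 -2 S
final -1 -3 E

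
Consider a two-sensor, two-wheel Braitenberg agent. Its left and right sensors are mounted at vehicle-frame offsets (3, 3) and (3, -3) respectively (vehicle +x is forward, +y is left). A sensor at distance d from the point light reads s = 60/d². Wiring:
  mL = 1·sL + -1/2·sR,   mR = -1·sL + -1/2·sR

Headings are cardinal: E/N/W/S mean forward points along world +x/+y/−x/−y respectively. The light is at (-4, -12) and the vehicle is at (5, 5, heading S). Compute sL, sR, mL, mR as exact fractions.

left sensor world pos  = (8, 2); dL² = 340
right sensor world pos = (2, 2); dR² = 232
sL = 60/340 = 3/17
sR = 60/232 = 15/58
mL = 1·sL + -1/2·sR = 93/1972
mR = -1·sL + -1/2·sR = -603/1972

3/17 15/58 93/1972 -603/1972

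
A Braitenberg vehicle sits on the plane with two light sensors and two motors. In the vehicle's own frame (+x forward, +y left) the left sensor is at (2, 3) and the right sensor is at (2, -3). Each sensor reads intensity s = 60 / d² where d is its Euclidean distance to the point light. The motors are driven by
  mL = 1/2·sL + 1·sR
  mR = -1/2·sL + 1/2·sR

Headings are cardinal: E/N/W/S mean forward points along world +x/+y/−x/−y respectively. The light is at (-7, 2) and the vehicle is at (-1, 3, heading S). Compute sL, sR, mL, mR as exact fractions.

30/41 6 261/41 108/41

left sensor world pos  = (2, 1); dL² = 82
right sensor world pos = (-4, 1); dR² = 10
sL = 60/82 = 30/41
sR = 60/10 = 6
mL = 1/2·sL + 1·sR = 261/41
mR = -1/2·sL + 1/2·sR = 108/41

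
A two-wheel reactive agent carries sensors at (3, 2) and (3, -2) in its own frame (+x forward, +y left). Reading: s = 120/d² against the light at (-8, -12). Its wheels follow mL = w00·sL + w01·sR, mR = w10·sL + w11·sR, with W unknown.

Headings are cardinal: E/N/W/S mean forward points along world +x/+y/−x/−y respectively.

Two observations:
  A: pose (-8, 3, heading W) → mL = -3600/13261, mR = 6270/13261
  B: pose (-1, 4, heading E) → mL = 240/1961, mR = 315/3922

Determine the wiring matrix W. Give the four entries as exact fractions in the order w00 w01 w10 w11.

obs A: pose=(-8,3,W) → sL=60/89, sR=60/149, mL=-3600/13261, mR=6270/13261
obs B: pose=(-1,4,E) → sL=15/53, sR=15/37, mL=240/1961, mR=315/3922
sensor matrix S = [[60/89, 60/149], [15/53, 15/37]]; det S = 4143600/26004821
solve [mL_A; mL_B] = S·[w00; w01] and [mR_A; mR_B] = S·[w10; w11]:
  w00 = -1, w01 = 1, w10 = 1, w11 = -1/2

-1 1 1 -1/2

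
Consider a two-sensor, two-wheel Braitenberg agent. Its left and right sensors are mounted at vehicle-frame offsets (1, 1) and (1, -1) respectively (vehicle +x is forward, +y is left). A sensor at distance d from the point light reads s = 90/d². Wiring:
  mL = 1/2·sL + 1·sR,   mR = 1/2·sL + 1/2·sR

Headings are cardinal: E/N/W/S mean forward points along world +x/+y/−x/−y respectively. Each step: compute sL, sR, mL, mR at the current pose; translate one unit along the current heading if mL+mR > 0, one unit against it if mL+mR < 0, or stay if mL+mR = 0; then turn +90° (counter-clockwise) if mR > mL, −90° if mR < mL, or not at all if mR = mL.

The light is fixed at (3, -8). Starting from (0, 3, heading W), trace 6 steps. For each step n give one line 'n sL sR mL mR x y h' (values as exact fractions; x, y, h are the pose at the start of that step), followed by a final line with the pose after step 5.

n=0: pose=(0,3,W); sL=45/58, sR=9/16; mL=441/464, mR=621/928; mL+mR=1503/928 → advance +1; mR−mL=-9/32 → turn -1·90°
n=1: pose=(-1,3,N); sL=90/169, sR=10/17; mL=2455/2873, mR=1610/2873; mL+mR=4065/2873 → advance +1; mR−mL=-5/17 → turn -1·90°
n=2: pose=(-1,4,E); sL=45/89, sR=9/13; mL=2187/2314, mR=693/1157; mL+mR=3573/2314 → advance +1; mR−mL=-9/26 → turn -1·90°
n=3: pose=(0,4,S); sL=18/25, sR=90/137; mL=3483/3425, mR=2358/3425; mL+mR=5841/3425 → advance +1; mR−mL=-45/137 → turn -1·90°
n=4: pose=(0,3,W); sL=45/58, sR=9/16; mL=441/464, mR=621/928; mL+mR=1503/928 → advance +1; mR−mL=-9/32 → turn -1·90°
n=5: pose=(-1,3,N); sL=90/169, sR=10/17; mL=2455/2873, mR=1610/2873; mL+mR=4065/2873 → advance +1; mR−mL=-5/17 → turn -1·90°

0 45/58 9/16 441/464 621/928 0 3 W
1 90/169 10/17 2455/2873 1610/2873 -1 3 N
2 45/89 9/13 2187/2314 693/1157 -1 4 E
3 18/25 90/137 3483/3425 2358/3425 0 4 S
4 45/58 9/16 441/464 621/928 0 3 W
5 90/169 10/17 2455/2873 1610/2873 -1 3 N
final -1 4 E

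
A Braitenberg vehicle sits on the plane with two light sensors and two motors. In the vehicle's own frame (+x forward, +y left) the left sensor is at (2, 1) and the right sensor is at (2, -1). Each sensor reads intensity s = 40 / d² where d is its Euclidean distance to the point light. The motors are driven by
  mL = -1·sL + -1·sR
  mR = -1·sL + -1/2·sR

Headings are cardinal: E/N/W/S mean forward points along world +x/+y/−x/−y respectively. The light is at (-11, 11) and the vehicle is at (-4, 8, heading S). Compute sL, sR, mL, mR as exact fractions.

40/89 40/61 -6000/5429 -4220/5429

left sensor world pos  = (-3, 6); dL² = 89
right sensor world pos = (-5, 6); dR² = 61
sL = 40/89 = 40/89
sR = 40/61 = 40/61
mL = -1·sL + -1·sR = -6000/5429
mR = -1·sL + -1/2·sR = -4220/5429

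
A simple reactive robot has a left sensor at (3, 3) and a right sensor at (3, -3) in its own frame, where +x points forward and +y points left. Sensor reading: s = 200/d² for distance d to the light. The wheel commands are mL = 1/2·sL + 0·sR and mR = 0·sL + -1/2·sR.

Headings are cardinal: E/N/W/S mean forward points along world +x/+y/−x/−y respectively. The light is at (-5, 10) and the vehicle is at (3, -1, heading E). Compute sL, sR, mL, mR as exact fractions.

40/37 200/317 20/37 -100/317

left sensor world pos  = (6, 2); dL² = 185
right sensor world pos = (6, -4); dR² = 317
sL = 200/185 = 40/37
sR = 200/317 = 200/317
mL = 1/2·sL + 0·sR = 20/37
mR = 0·sL + -1/2·sR = -100/317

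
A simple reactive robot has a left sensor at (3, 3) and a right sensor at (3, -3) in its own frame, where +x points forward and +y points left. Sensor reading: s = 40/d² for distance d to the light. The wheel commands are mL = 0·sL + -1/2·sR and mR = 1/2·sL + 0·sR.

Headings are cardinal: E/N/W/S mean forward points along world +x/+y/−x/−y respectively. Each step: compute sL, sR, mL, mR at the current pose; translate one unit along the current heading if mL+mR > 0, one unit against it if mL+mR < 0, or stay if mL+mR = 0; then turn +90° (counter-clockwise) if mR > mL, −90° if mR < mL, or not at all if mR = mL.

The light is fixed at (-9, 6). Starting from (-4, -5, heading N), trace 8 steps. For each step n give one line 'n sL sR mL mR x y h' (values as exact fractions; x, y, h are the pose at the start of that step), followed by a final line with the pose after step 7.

n=0: pose=(-4,-5,N); sL=10/17, sR=5/16; mL=-5/32, mR=5/17; mL+mR=75/544 → advance +1; mR−mL=245/544 → turn +1·90°
n=1: pose=(-4,-4,W); sL=40/173, sR=40/53; mL=-20/53, mR=20/173; mL+mR=-2400/9169 → advance -1; mR−mL=4520/9169 → turn +1·90°
n=2: pose=(-3,-4,S); sL=4/25, sR=20/89; mL=-10/89, mR=2/25; mL+mR=-72/2225 → advance -1; mR−mL=428/2225 → turn +1·90°
n=3: pose=(-3,-3,E); sL=40/117, sR=8/45; mL=-4/45, mR=20/117; mL+mR=16/195 → advance +1; mR−mL=152/585 → turn +1·90°
n=4: pose=(-2,-3,N); sL=10/13, sR=5/17; mL=-5/34, mR=5/13; mL+mR=105/442 → advance +1; mR−mL=235/442 → turn +1·90°
n=5: pose=(-2,-2,W); sL=40/137, sR=40/41; mL=-20/41, mR=20/137; mL+mR=-1920/5617 → advance -1; mR−mL=3560/5617 → turn +1·90°
n=6: pose=(-1,-2,S); sL=20/121, sR=20/73; mL=-10/73, mR=10/121; mL+mR=-480/8833 → advance -1; mR−mL=1940/8833 → turn +1·90°
n=7: pose=(-1,-1,E); sL=40/137, sR=40/221; mL=-20/221, mR=20/137; mL+mR=1680/30277 → advance +1; mR−mL=7160/30277 → turn +1·90°

0 10/17 5/16 -5/32 5/17 -4 -5 N
1 40/173 40/53 -20/53 20/173 -4 -4 W
2 4/25 20/89 -10/89 2/25 -3 -4 S
3 40/117 8/45 -4/45 20/117 -3 -3 E
4 10/13 5/17 -5/34 5/13 -2 -3 N
5 40/137 40/41 -20/41 20/137 -2 -2 W
6 20/121 20/73 -10/73 10/121 -1 -2 S
7 40/137 40/221 -20/221 20/137 -1 -1 E
final 0 -1 N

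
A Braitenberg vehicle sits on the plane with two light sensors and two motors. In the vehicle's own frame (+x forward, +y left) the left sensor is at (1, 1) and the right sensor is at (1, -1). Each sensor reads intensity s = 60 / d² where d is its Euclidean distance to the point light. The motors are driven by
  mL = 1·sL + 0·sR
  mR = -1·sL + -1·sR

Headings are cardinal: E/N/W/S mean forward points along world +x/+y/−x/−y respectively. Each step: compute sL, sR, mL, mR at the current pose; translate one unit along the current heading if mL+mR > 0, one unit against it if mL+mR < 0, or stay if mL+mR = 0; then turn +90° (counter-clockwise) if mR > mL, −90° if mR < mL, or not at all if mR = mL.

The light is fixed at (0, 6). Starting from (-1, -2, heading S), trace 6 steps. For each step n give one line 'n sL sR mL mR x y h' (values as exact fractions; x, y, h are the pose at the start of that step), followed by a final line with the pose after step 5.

0 20/27 12/17 20/27 -664/459 -1 -2 S
1 15/17 3/2 15/17 -81/34 -1 -1 W
2 60/37 60/37 60/37 -120/37 0 -1 N
3 6/5 30/41 6/5 -396/205 0 -2 E
4 20/27 12/17 20/27 -664/459 -1 -2 S
5 15/17 3/2 15/17 -81/34 -1 -1 W
final 0 -1 N

n=0: pose=(-1,-2,S); sL=20/27, sR=12/17; mL=20/27, mR=-664/459; mL+mR=-12/17 → advance -1; mR−mL=-1004/459 → turn -1·90°
n=1: pose=(-1,-1,W); sL=15/17, sR=3/2; mL=15/17, mR=-81/34; mL+mR=-3/2 → advance -1; mR−mL=-111/34 → turn -1·90°
n=2: pose=(0,-1,N); sL=60/37, sR=60/37; mL=60/37, mR=-120/37; mL+mR=-60/37 → advance -1; mR−mL=-180/37 → turn -1·90°
n=3: pose=(0,-2,E); sL=6/5, sR=30/41; mL=6/5, mR=-396/205; mL+mR=-30/41 → advance -1; mR−mL=-642/205 → turn -1·90°
n=4: pose=(-1,-2,S); sL=20/27, sR=12/17; mL=20/27, mR=-664/459; mL+mR=-12/17 → advance -1; mR−mL=-1004/459 → turn -1·90°
n=5: pose=(-1,-1,W); sL=15/17, sR=3/2; mL=15/17, mR=-81/34; mL+mR=-3/2 → advance -1; mR−mL=-111/34 → turn -1·90°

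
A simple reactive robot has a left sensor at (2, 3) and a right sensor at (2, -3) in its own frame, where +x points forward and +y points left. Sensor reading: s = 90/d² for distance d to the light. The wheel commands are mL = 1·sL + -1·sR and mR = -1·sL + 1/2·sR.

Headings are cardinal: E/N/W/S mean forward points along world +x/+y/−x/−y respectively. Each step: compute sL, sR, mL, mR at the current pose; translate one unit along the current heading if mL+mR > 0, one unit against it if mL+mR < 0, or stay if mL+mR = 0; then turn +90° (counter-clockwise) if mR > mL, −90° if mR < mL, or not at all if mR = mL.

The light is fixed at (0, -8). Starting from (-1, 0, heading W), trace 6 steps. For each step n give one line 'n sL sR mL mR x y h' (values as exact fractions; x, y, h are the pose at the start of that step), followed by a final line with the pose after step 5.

n=0: pose=(-1,0,W); sL=45/17, sR=9/13; mL=432/221, mR=-1017/442; mL+mR=-9/26 → advance -1; mR−mL=-1881/442 → turn -1·90°
n=1: pose=(0,0,N); sL=90/109, sR=90/109; mL=0, mR=-45/109; mL+mR=-45/109 → advance -1; mR−mL=-45/109 → turn -1·90°
n=2: pose=(0,-1,E); sL=45/52, sR=9/2; mL=-189/52, mR=18/13; mL+mR=-9/4 → advance -1; mR−mL=261/52 → turn +1·90°
n=3: pose=(-1,-1,N); sL=90/97, sR=18/17; mL=-216/1649, mR=-657/1649; mL+mR=-9/17 → advance -1; mR−mL=-441/1649 → turn -1·90°
n=4: pose=(-1,-2,E); sL=45/41, sR=9; mL=-324/41, mR=279/82; mL+mR=-9/2 → advance -1; mR−mL=927/82 → turn +1·90°
n=5: pose=(-2,-2,N); sL=90/89, sR=18/13; mL=-432/1157, mR=-369/1157; mL+mR=-9/13 → advance -1; mR−mL=63/1157 → turn +1·90°

0 45/17 9/13 432/221 -1017/442 -1 0 W
1 90/109 90/109 0 -45/109 0 0 N
2 45/52 9/2 -189/52 18/13 0 -1 E
3 90/97 18/17 -216/1649 -657/1649 -1 -1 N
4 45/41 9 -324/41 279/82 -1 -2 E
5 90/89 18/13 -432/1157 -369/1157 -2 -2 N
final -2 -3 W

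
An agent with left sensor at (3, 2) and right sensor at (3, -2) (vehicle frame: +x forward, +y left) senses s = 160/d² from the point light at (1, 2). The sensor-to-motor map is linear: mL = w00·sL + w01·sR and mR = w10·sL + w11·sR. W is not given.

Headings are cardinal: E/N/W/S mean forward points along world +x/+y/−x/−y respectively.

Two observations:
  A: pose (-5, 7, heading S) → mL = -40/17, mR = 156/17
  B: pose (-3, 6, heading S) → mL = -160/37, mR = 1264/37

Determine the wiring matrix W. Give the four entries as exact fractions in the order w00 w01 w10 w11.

0 -1 1 1/2

obs A: pose=(-5,7,S) → sL=8, sR=40/17, mL=-40/17, mR=156/17
obs B: pose=(-3,6,S) → sL=32, sR=160/37, mL=-160/37, mR=1264/37
sensor matrix S = [[8, 40/17], [32, 160/37]]; det S = -25600/629
solve [mL_A; mL_B] = S·[w00; w01] and [mR_A; mR_B] = S·[w10; w11]:
  w00 = 0, w01 = -1, w10 = 1, w11 = 1/2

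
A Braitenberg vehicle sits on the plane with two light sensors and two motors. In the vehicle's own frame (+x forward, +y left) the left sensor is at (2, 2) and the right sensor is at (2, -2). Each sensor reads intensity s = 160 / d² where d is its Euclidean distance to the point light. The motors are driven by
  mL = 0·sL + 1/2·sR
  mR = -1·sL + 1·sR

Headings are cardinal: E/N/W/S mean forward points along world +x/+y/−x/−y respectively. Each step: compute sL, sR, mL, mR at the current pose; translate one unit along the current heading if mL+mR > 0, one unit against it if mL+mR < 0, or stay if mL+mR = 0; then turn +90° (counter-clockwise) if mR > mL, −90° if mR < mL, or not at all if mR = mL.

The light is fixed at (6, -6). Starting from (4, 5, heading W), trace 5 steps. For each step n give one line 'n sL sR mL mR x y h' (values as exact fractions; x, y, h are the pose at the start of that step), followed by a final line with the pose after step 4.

0 160/97 32/37 16/37 -2816/3589 4 5 W
1 80/89 16/17 8/17 64/1513 5 5 N
2 160/197 160/101 80/101 15360/19897 5 6 E
3 20/13 20/13 10/13 0 6 6 S
4 32/17 160/173 80/173 -2816/2941 6 5 W
final 7 5 N

n=0: pose=(4,5,W); sL=160/97, sR=32/37; mL=16/37, mR=-2816/3589; mL+mR=-1264/3589 → advance -1; mR−mL=-4368/3589 → turn -1·90°
n=1: pose=(5,5,N); sL=80/89, sR=16/17; mL=8/17, mR=64/1513; mL+mR=776/1513 → advance +1; mR−mL=-648/1513 → turn -1·90°
n=2: pose=(5,6,E); sL=160/197, sR=160/101; mL=80/101, mR=15360/19897; mL+mR=31120/19897 → advance +1; mR−mL=-400/19897 → turn -1·90°
n=3: pose=(6,6,S); sL=20/13, sR=20/13; mL=10/13, mR=0; mL+mR=10/13 → advance +1; mR−mL=-10/13 → turn -1·90°
n=4: pose=(6,5,W); sL=32/17, sR=160/173; mL=80/173, mR=-2816/2941; mL+mR=-1456/2941 → advance -1; mR−mL=-4176/2941 → turn -1·90°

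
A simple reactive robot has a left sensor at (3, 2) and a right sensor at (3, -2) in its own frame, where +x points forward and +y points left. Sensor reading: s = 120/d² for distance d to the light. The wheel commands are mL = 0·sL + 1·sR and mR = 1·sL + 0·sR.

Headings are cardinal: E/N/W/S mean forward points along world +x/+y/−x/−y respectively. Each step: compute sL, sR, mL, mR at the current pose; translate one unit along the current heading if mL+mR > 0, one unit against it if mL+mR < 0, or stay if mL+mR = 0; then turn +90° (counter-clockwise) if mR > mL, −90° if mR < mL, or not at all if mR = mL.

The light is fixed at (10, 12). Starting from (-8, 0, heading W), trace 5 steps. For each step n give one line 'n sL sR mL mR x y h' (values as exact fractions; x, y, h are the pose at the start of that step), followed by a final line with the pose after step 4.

n=0: pose=(-8,0,W); sL=120/637, sR=120/541; mL=120/541, mR=120/637; mL+mR=141360/344617 → advance +1; mR−mL=-11520/344617 → turn -1·90°
n=1: pose=(-9,0,N); sL=20/87, sR=12/37; mL=12/37, mR=20/87; mL+mR=1784/3219 → advance +1; mR−mL=-304/3219 → turn -1·90°
n=2: pose=(-9,1,E); sL=120/337, sR=24/85; mL=24/85, mR=120/337; mL+mR=18288/28645 → advance +1; mR−mL=2112/28645 → turn +1·90°
n=3: pose=(-8,1,N); sL=15/58, sR=3/8; mL=3/8, mR=15/58; mL+mR=147/232 → advance +1; mR−mL=-27/232 → turn -1·90°
n=4: pose=(-8,2,E); sL=120/289, sR=40/123; mL=40/123, mR=120/289; mL+mR=26320/35547 → advance +1; mR−mL=3200/35547 → turn +1·90°

0 120/637 120/541 120/541 120/637 -8 0 W
1 20/87 12/37 12/37 20/87 -9 0 N
2 120/337 24/85 24/85 120/337 -9 1 E
3 15/58 3/8 3/8 15/58 -8 1 N
4 120/289 40/123 40/123 120/289 -8 2 E
final -7 2 N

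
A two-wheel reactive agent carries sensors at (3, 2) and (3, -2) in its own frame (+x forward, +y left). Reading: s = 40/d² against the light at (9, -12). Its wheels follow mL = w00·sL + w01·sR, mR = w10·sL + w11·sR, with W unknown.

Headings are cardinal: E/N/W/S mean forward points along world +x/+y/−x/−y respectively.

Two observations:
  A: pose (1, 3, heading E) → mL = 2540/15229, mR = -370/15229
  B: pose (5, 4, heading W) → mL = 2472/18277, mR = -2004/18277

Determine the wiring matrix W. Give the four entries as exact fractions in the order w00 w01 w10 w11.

obs A: pose=(1,3,E) → sL=20/157, sR=20/97, mL=2540/15229, mR=-370/15229
obs B: pose=(5,4,W) → sL=8/49, sR=40/373, mL=2472/18277, mR=-2004/18277
sensor matrix S = [[20/157, 20/97], [8/49, 40/373]]; det S = -5567360/278340433
solve [mL_A; mL_B] = S·[w00; w01] and [mR_A; mR_B] = S·[w10; w11]:
  w00 = 1/2, w01 = 1/2, w10 = -1, w11 = 1/2

1/2 1/2 -1 1/2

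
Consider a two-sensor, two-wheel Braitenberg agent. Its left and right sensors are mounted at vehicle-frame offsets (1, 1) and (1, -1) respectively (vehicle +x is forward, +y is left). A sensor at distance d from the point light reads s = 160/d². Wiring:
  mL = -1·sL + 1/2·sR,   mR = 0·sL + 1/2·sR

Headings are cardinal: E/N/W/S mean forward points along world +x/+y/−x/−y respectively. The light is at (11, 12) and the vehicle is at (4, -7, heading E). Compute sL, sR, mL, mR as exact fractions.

left sensor world pos  = (5, -6); dL² = 360
right sensor world pos = (5, -8); dR² = 436
sL = 160/360 = 4/9
sR = 160/436 = 40/109
mL = -1·sL + 1/2·sR = -256/981
mR = 0·sL + 1/2·sR = 20/109

4/9 40/109 -256/981 20/109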